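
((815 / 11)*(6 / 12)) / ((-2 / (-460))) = 93725 / 11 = 8520.45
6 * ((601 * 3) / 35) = 10818 / 35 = 309.09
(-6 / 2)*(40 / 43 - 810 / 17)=102450 / 731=140.15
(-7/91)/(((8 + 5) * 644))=-1/108836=-0.00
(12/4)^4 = 81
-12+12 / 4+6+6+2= 5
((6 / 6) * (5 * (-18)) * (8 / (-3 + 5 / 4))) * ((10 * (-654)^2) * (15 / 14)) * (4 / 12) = 30795552000 / 49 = 628480653.06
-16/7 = -2.29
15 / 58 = 0.26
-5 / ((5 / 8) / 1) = -8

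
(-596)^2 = 355216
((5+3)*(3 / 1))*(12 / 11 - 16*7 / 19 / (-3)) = 15328 / 209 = 73.34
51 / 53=0.96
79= 79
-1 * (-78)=78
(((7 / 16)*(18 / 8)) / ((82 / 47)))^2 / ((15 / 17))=49682619 / 137707520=0.36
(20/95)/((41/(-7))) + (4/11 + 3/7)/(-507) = -0.04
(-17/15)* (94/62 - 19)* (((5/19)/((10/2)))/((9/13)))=119782/79515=1.51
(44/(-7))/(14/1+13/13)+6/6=61/105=0.58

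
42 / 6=7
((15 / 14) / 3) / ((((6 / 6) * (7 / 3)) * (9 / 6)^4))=40 / 1323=0.03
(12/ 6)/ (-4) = -1/ 2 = -0.50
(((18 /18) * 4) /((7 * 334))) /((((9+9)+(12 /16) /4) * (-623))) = -32 /211931517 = -0.00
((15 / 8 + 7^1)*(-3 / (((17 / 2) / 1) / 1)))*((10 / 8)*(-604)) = 160815 / 68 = 2364.93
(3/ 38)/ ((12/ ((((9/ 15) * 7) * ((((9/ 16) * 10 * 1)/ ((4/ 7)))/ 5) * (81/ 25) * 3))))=0.53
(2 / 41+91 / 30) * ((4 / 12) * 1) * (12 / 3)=7582 / 1845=4.11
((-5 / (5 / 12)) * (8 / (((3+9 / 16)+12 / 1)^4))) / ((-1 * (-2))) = -1048576 / 1281374667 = -0.00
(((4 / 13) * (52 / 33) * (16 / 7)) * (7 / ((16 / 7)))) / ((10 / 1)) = 56 / 165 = 0.34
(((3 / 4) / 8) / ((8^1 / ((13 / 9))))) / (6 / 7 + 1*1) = 0.01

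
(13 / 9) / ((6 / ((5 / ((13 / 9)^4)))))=1215 / 4394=0.28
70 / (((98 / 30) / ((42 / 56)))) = 225 / 14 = 16.07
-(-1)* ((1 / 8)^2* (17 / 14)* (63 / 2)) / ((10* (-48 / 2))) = -51 / 20480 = -0.00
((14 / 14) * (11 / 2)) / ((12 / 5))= 2.29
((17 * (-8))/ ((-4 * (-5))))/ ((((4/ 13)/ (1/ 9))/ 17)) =-3757/ 90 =-41.74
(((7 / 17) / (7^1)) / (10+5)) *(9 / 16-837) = -4461 / 1360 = -3.28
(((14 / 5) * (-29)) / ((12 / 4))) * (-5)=406 / 3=135.33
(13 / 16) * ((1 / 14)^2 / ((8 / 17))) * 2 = 221 / 12544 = 0.02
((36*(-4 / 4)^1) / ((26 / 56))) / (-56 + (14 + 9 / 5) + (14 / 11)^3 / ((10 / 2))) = 6708240 / 3442231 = 1.95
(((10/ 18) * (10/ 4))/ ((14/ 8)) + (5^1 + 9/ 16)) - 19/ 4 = 1619/ 1008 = 1.61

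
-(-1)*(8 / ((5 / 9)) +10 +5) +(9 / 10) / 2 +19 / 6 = 1981 / 60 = 33.02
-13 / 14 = -0.93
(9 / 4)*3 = 27 / 4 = 6.75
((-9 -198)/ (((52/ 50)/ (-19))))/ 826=98325/ 21476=4.58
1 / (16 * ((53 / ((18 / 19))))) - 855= -6887871 / 8056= -855.00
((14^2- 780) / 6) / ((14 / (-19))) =132.10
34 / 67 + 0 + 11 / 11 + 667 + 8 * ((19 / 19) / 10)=224218 / 335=669.31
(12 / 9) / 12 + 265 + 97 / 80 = 191753 / 720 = 266.32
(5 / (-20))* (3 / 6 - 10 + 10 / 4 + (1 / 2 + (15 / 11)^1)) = 113 / 88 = 1.28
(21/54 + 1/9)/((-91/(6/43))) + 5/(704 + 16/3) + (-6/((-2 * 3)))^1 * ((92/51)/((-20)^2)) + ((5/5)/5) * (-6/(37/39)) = -70374951877/56117115600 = -1.25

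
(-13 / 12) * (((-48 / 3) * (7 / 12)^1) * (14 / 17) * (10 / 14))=910 / 153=5.95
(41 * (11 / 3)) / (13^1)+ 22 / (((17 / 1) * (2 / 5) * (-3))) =6952 / 663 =10.49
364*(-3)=-1092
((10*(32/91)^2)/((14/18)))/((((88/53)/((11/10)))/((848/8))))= 6471936/57967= 111.65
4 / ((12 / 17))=17 / 3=5.67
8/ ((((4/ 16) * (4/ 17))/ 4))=544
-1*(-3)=3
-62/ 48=-1.29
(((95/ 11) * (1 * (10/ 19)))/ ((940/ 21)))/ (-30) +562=562.00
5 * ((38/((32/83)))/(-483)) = -7885/7728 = -1.02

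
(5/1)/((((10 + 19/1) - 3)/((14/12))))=35/156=0.22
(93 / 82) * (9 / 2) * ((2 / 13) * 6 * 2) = 5022 / 533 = 9.42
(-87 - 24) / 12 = -37 / 4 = -9.25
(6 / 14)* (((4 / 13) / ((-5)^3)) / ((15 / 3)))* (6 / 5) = -72 / 284375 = -0.00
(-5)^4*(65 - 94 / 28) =539375 / 14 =38526.79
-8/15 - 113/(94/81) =-138047/1410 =-97.91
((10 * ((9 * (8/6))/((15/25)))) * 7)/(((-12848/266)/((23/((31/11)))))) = -535325/2263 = -236.56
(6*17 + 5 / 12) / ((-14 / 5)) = -6145 / 168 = -36.58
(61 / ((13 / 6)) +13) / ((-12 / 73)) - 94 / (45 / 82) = -986641 / 2340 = -421.64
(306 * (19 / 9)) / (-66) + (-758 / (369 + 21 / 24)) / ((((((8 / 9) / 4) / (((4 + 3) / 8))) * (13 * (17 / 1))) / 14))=-20204861 / 1961817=-10.30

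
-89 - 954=-1043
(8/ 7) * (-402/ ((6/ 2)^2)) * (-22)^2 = -518848/ 21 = -24707.05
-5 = -5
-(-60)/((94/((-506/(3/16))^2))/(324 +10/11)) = 212962365440/141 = 1510371386.10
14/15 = 0.93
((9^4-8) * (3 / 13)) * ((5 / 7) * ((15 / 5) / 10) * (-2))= -58977 / 91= -648.10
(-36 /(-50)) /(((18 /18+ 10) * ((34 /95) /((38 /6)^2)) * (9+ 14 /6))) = 0.65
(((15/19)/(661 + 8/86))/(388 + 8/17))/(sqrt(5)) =2193*sqrt(5)/3566906252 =0.00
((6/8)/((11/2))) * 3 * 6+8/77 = 197/77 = 2.56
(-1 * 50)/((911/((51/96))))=-425/14576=-0.03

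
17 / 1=17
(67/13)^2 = 26.56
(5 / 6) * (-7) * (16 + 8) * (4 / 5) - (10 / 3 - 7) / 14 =-111.74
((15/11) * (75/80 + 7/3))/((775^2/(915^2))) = 5257773/845680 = 6.22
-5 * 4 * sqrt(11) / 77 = -20 * sqrt(11) / 77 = -0.86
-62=-62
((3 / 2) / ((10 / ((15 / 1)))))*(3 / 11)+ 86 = 3811 / 44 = 86.61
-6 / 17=-0.35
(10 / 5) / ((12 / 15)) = 5 / 2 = 2.50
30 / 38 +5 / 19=20 / 19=1.05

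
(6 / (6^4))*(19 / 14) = 19 / 3024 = 0.01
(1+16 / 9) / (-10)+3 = 49 / 18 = 2.72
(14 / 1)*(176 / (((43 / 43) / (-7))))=-17248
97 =97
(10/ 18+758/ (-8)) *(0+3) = -3391/ 12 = -282.58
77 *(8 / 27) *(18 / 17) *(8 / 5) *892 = 8791552 / 255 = 34476.67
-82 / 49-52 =-2630 / 49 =-53.67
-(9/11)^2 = -81/121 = -0.67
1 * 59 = 59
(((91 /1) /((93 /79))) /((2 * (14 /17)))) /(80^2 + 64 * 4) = 1343 /190464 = 0.01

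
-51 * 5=-255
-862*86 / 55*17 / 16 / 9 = -315061 / 1980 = -159.12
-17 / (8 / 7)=-119 / 8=-14.88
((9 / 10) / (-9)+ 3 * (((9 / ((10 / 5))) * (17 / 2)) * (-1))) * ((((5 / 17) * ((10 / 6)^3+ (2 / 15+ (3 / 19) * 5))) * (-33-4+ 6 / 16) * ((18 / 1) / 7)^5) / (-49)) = -15761.21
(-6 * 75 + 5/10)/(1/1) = -449.50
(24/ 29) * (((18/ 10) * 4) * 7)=6048/ 145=41.71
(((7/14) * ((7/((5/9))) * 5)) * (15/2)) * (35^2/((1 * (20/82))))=9492525/8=1186565.62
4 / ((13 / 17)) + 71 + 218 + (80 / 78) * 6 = 3905 / 13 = 300.38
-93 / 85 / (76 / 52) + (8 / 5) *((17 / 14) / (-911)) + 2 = 12865953 / 10298855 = 1.25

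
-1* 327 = -327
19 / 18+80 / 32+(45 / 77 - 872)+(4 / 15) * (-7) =-3013603 / 3465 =-869.73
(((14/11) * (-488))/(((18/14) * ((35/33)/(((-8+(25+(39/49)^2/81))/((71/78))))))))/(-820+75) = 9326238272/816434325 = 11.42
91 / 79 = 1.15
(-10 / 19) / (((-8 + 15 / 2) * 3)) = 0.35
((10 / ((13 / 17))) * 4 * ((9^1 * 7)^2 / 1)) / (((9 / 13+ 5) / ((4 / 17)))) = 317520 / 37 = 8581.62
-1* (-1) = 1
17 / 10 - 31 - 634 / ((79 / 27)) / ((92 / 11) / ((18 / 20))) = -1912103 / 36340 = -52.62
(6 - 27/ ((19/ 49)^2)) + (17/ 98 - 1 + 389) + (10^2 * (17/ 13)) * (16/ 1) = 1060977899/ 459914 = 2306.90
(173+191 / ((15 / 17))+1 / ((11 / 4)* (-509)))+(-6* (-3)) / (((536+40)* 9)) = 3140120603 / 8062560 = 389.47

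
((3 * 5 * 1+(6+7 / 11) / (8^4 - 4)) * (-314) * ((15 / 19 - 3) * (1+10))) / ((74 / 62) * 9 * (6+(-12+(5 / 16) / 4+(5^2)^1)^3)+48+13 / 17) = 3307143639597056 / 697039409108537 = 4.74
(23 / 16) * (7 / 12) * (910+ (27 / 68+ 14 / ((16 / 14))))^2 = 39609095225 / 55488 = 713831.73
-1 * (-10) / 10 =1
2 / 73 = 0.03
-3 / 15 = -1 / 5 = -0.20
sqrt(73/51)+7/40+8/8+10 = sqrt(3723)/51+447/40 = 12.37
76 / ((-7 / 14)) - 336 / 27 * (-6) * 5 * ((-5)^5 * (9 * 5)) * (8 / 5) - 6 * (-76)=-83999696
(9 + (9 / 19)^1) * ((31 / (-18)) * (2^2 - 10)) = 1860 / 19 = 97.89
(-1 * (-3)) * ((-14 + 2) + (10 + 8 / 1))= 18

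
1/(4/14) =7/2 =3.50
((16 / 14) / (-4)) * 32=-64 / 7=-9.14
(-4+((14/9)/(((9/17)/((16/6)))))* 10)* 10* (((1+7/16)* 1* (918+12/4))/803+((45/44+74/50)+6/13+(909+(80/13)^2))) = 233299219669823/329768010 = 707464.68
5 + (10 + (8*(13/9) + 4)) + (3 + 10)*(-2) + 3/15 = 214/45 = 4.76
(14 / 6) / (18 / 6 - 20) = -7 / 51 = -0.14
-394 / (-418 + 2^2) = 197 / 207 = 0.95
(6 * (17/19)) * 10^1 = 1020/19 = 53.68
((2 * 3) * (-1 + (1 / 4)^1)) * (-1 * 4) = 18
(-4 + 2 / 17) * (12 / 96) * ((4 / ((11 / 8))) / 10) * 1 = -12 / 85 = -0.14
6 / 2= 3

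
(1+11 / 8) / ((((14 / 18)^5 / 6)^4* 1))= 37421294282977226849478 / 79792266297612001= 468983.98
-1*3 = -3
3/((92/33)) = 99/92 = 1.08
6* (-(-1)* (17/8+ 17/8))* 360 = 9180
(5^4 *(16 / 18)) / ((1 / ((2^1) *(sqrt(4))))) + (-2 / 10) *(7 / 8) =799937 / 360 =2222.05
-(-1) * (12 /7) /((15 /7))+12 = 64 /5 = 12.80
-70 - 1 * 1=-71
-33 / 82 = -0.40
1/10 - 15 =-149/10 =-14.90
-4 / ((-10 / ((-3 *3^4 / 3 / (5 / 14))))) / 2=-1134 / 25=-45.36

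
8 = 8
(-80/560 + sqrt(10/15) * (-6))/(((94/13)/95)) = -1235 * sqrt(6)/47- 1235/658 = -66.24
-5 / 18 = -0.28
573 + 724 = 1297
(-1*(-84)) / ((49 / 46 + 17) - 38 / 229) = 884856 / 188551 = 4.69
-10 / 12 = -5 / 6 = -0.83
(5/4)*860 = 1075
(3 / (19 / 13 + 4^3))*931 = 36309 / 851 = 42.67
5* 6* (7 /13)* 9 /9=210 /13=16.15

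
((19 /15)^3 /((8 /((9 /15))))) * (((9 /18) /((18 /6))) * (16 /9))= 6859 /151875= 0.05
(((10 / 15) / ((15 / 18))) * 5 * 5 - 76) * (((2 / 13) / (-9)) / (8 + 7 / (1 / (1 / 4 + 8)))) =448 / 30771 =0.01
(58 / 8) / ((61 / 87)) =2523 / 244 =10.34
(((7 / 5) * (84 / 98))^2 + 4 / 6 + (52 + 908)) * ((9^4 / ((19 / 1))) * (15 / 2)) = 236714319 / 95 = 2491729.67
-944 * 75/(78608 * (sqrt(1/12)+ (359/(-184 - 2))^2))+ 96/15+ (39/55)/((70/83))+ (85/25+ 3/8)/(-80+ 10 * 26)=882701371800 * sqrt(3)/81116439710309+ 63125910962028787547/8994190835079061920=7.04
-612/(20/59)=-9027/5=-1805.40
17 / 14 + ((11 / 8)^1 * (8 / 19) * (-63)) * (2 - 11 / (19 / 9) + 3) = 44945 / 5054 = 8.89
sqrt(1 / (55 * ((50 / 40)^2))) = 4 * sqrt(55) / 275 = 0.11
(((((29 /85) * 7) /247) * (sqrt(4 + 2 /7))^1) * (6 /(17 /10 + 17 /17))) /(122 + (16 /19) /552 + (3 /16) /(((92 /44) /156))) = 10672 * sqrt(210) /472808505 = 0.00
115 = 115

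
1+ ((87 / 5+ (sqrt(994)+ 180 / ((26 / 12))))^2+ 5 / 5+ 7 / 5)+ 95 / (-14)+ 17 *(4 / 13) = 17427.08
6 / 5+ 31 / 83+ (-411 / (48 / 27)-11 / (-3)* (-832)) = -65343191 / 19920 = -3280.28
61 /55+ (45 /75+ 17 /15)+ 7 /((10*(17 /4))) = 1687 /561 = 3.01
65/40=13/8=1.62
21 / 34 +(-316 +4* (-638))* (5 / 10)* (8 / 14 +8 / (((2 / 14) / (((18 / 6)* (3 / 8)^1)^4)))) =-3943573677 / 30464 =-129450.29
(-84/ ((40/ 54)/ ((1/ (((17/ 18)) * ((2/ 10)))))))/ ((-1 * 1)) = 10206/ 17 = 600.35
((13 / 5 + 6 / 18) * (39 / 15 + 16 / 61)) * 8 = 67.17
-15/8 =-1.88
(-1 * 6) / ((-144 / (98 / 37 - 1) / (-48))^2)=-7442 / 4107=-1.81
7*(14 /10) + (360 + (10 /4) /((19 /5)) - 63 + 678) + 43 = 195407 /190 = 1028.46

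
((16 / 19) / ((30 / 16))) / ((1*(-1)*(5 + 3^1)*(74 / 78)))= -208 / 3515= -0.06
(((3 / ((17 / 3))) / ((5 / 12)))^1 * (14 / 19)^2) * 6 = 4.14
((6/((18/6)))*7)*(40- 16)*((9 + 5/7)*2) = 6528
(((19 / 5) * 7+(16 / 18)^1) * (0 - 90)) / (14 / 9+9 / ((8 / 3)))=-178128 / 355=-501.77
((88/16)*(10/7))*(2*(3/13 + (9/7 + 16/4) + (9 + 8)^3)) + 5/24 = 1181627585/15288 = 77291.18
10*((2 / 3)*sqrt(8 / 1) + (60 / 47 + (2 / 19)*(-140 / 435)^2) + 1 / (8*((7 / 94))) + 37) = 40*sqrt(2) / 3 + 37818948395 / 94627638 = 418.52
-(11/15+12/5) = -47/15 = -3.13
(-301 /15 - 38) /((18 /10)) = -871 /27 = -32.26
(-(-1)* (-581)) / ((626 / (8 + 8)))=-4648 / 313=-14.85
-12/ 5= -2.40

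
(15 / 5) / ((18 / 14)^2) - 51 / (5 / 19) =-25918 / 135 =-191.99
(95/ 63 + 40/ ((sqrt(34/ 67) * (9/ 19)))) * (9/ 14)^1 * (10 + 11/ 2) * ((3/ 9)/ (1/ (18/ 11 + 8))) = 156085/ 3234 + 312170 * sqrt(2278)/ 3927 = 3842.35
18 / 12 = 3 / 2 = 1.50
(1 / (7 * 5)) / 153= 1 / 5355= 0.00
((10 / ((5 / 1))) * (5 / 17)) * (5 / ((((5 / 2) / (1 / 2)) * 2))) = 5 / 17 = 0.29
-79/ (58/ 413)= -32627/ 58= -562.53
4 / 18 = 2 / 9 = 0.22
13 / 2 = 6.50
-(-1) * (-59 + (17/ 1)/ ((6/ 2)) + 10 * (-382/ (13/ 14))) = -162520/ 39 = -4167.18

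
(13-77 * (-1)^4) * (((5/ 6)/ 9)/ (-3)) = 1.98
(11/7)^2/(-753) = -121/36897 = -0.00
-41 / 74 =-0.55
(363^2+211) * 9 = 1187820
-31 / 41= -0.76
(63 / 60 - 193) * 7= -26873 / 20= -1343.65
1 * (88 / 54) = 44 / 27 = 1.63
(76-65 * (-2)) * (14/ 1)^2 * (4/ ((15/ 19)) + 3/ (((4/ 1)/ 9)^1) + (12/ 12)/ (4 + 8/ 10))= 485521.40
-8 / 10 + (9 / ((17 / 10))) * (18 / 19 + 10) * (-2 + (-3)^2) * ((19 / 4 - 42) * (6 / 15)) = -9763772 / 1615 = -6045.68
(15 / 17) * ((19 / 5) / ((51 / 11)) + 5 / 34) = 29 / 34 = 0.85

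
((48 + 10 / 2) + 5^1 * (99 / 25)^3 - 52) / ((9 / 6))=1946848 / 9375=207.66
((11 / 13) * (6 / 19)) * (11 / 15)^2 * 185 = 98494 / 3705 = 26.58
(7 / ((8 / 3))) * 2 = 21 / 4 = 5.25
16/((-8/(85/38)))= -85/19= -4.47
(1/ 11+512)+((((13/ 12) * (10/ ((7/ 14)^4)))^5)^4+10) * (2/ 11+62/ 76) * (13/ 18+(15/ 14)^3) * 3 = 7001608400812626391882414557312461255475201140836570407353933/ 1999656906835896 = 3501404854441472911190599000000000000000000000.00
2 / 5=0.40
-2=-2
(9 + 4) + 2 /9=119 /9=13.22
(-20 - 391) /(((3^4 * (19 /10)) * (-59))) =1370 /30267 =0.05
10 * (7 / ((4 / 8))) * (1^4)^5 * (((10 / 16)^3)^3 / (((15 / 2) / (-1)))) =-13671875 / 50331648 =-0.27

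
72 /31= 2.32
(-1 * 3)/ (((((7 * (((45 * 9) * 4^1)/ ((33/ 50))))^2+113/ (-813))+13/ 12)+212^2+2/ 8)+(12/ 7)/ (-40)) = -20658330/ 2033191607257091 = -0.00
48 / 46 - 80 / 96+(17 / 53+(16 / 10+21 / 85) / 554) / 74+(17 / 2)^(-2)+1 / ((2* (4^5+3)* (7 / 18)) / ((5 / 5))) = 357608047852897 / 1557409342185060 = 0.23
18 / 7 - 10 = -52 / 7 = -7.43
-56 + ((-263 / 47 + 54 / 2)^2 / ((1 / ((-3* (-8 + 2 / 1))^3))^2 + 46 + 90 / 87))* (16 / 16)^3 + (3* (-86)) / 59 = -306143454189795266 / 6046403538400015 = -50.63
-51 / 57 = -17 / 19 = -0.89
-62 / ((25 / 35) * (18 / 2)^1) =-434 / 45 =-9.64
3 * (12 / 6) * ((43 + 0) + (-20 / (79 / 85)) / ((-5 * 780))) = 265000 / 1027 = 258.03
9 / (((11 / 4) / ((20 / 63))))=80 / 77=1.04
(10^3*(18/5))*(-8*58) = -1670400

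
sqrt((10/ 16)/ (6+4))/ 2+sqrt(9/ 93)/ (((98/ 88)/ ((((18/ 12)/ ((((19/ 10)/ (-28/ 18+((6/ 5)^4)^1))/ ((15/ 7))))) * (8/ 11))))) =1/ 8+3008 * sqrt(93)/ 162925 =0.30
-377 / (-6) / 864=377 / 5184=0.07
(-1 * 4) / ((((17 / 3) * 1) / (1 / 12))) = -1 / 17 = -0.06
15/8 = 1.88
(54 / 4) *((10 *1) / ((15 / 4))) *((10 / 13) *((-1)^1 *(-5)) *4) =7200 / 13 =553.85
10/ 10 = 1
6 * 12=72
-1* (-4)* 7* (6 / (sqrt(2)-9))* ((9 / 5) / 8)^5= -11160261 / 1011200000-1240029* sqrt(2) / 1011200000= -0.01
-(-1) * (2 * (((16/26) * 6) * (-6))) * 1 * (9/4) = -1296/13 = -99.69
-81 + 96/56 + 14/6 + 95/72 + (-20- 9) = -52735/504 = -104.63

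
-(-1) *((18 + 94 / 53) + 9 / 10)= 10957 / 530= 20.67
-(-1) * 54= 54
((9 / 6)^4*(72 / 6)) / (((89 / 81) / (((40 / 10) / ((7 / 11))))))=216513 / 623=347.53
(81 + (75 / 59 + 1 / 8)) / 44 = 38891 / 20768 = 1.87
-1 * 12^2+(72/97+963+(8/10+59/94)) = 37437137/45590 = 821.17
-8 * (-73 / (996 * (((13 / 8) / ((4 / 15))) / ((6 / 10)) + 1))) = 0.05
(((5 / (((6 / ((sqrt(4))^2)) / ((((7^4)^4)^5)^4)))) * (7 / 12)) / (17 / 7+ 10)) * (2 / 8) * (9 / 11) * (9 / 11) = 1984541310372628718623946782371812797343838407788296092521673461017996912308164188912769524413982974850590128950284001339201900194000351829420334856788505722835420756288406527352261290912976670442351184585651677095252375339361375825128815451463557243284737043420840717120735 / 28072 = 70694689027238127622682630000000000000000000000000000000000000000000000000000000000000000000000000000000000000000000000000000000000000000000000000000000000000000000000000000000000000000000000000000000000000000000000000000000000000000000000000000000000000000000000000000.00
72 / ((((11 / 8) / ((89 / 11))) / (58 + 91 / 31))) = 25816.50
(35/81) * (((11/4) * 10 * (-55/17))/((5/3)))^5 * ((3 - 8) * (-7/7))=-42553587236015625/45435424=-936572909.19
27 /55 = 0.49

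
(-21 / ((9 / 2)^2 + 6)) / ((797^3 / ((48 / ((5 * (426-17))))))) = -192 / 5176524583925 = -0.00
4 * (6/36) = 2/3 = 0.67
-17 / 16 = -1.06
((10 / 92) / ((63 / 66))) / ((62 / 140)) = 550 / 2139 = 0.26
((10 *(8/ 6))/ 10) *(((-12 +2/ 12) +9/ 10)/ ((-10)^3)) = 82/ 5625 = 0.01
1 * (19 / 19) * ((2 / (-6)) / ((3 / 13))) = -13 / 9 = -1.44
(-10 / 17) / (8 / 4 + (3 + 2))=-10 / 119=-0.08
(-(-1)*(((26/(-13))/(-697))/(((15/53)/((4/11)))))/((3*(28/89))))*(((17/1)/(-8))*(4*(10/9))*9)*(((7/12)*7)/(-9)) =33019/219186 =0.15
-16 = -16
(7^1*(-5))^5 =-52521875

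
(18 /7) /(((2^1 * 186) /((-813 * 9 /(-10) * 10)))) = 21951 /434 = 50.58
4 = 4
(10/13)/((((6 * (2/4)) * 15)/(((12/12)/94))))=1/5499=0.00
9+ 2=11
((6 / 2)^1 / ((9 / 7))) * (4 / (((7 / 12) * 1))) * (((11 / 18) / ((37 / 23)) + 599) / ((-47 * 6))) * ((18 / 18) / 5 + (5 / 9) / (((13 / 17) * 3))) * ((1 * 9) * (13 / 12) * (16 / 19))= -4956305792 / 40144815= -123.46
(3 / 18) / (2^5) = 0.01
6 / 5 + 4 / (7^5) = 100862 / 84035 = 1.20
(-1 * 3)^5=-243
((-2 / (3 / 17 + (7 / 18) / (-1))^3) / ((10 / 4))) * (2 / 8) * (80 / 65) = 458441856 / 17850625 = 25.68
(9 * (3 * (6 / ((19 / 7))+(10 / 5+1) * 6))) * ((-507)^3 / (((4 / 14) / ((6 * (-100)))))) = 149342893098442.11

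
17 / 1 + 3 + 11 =31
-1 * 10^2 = -100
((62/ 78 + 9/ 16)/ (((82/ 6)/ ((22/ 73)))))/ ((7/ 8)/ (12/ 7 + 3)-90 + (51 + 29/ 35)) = -10761135/ 13656631001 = -0.00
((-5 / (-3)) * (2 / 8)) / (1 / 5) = 25 / 12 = 2.08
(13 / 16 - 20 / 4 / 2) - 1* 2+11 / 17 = -3.04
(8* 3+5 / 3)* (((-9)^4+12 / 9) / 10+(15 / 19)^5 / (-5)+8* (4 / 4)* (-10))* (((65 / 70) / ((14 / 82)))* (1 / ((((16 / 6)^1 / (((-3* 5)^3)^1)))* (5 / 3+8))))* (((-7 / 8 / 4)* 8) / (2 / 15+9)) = 2540717228126273625 / 1259205289856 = 2017714.86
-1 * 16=-16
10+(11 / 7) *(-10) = -40 / 7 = -5.71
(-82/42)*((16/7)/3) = -656/441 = -1.49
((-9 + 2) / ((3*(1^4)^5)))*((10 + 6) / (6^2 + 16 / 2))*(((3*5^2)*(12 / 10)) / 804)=-70 / 737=-0.09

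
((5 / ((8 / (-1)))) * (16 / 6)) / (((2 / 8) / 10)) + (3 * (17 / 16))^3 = -421247 / 12288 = -34.28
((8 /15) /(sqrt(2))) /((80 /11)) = 11 * sqrt(2) /300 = 0.05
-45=-45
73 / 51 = 1.43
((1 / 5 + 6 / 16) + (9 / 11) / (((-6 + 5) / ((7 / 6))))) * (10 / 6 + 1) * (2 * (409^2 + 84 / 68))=-949828532 / 2805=-338619.80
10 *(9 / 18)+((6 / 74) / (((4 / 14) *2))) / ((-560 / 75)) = 11795 / 2368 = 4.98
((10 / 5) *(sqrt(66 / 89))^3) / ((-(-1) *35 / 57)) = 7524 *sqrt(5874) / 277235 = 2.08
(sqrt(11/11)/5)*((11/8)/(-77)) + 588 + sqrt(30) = sqrt(30) + 164639/280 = 593.47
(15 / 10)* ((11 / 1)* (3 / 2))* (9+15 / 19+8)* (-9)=-150579 / 38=-3962.61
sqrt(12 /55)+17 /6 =2 * sqrt(165) /55+17 /6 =3.30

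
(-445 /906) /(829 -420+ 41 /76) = -0.00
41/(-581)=-41/581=-0.07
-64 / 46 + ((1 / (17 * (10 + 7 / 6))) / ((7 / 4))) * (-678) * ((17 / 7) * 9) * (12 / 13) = -41785376 / 981617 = -42.57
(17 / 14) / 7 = 17 / 98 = 0.17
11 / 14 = 0.79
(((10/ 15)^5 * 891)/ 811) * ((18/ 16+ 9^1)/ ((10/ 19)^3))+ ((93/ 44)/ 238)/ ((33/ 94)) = 10.07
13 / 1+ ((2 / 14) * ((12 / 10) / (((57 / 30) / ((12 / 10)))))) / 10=43261 / 3325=13.01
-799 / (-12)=799 / 12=66.58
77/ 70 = 11/ 10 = 1.10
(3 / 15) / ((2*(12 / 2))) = 1 / 60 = 0.02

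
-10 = -10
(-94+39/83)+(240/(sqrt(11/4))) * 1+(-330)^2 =480 * sqrt(11)/11+9030937/83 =108951.20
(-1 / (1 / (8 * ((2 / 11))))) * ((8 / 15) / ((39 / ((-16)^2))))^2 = -67108864 / 3764475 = -17.83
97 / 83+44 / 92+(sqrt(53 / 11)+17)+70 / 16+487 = sqrt(583) / 11+7789055 / 15272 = 512.22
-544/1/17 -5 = -37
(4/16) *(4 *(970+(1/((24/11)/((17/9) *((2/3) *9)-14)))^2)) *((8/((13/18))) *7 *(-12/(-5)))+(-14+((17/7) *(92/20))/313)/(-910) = 5406840183097/29907150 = 180787.54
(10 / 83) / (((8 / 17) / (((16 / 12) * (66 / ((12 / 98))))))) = 45815 / 249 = 184.00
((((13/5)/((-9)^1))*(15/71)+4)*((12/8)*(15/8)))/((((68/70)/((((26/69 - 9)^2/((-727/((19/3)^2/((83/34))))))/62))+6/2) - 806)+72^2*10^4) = 56294037436875/263418016015632096112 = 0.00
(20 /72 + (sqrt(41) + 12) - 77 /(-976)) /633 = sqrt(41) /633 + 108541 /5560272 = 0.03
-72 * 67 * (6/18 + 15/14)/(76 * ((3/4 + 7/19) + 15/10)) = -47436/1393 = -34.05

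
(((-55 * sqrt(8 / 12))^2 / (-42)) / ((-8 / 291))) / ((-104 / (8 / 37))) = -293425 / 80808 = -3.63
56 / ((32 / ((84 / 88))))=147 / 88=1.67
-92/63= -1.46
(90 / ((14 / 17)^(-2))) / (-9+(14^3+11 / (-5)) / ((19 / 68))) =0.01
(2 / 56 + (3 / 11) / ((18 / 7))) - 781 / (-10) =78.24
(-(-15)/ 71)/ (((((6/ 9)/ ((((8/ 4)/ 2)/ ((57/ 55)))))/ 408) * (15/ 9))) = 100980/ 1349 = 74.86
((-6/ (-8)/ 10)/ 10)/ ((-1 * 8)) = -3/ 3200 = -0.00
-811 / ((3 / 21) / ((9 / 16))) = -3193.31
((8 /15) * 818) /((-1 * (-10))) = 3272 /75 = 43.63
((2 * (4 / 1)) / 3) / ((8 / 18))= 6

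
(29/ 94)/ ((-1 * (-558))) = 29/ 52452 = 0.00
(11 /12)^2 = 121 /144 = 0.84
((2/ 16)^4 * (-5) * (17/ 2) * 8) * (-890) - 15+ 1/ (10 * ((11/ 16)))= 1662071/ 28160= 59.02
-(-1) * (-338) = -338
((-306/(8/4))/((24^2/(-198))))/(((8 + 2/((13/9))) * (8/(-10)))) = -109395/15616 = -7.01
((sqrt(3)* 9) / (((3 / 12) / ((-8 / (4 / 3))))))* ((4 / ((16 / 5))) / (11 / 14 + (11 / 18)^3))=-11022480* sqrt(3) / 41393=-461.23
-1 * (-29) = 29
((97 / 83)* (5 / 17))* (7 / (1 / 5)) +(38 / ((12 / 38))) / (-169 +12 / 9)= 8029054 / 709733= 11.31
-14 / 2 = -7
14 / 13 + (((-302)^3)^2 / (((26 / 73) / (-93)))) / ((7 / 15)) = -38628578771354106622 / 91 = -424489876608286885.96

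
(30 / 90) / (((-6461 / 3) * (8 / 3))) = -3 / 51688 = -0.00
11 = 11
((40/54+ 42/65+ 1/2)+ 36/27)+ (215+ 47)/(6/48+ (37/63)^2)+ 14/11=323785907273/576099810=562.03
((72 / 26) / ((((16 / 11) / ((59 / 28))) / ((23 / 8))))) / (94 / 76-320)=-2552517 / 70546112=-0.04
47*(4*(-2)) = -376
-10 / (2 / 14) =-70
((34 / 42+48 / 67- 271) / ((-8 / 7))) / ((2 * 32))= 3.68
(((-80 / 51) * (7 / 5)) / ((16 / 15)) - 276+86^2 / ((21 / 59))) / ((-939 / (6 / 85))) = -14637842 / 9497985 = -1.54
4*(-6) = -24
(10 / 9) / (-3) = -10 / 27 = -0.37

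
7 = 7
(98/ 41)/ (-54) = -49/ 1107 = -0.04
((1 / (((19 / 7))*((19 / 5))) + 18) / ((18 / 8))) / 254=13066 / 412623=0.03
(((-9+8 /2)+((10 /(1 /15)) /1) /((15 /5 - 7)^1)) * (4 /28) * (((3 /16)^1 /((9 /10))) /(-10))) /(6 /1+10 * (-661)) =-85 /4437888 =-0.00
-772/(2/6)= -2316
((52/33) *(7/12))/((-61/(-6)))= 182/2013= 0.09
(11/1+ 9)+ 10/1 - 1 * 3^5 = -213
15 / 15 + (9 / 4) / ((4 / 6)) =35 / 8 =4.38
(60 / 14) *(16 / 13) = 480 / 91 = 5.27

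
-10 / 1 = -10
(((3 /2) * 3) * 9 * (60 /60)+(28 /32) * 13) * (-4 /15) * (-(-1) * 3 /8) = -83 /16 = -5.19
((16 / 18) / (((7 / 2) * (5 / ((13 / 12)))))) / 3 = 52 / 2835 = 0.02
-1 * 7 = -7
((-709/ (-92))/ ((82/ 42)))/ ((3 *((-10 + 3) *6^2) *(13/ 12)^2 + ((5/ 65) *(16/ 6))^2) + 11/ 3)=-22646169/ 5069063495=-0.00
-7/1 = -7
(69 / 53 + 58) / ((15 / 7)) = 22001 / 795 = 27.67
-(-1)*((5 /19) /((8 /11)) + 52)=7959 /152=52.36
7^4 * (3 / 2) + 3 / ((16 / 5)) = 57639 / 16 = 3602.44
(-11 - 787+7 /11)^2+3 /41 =3154148444 /4961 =635788.84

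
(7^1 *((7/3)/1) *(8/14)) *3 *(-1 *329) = -9212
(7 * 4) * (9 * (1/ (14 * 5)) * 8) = 144/ 5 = 28.80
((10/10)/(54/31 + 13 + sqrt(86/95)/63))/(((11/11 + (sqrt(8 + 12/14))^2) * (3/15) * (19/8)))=26240117400/1811191972127-5650680 * sqrt(8170)/34412647470413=0.01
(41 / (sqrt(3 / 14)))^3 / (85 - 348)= -964894 *sqrt(42) / 2367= -2641.84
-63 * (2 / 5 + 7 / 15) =-273 / 5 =-54.60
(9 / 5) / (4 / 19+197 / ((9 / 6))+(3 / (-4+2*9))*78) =3591 / 295775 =0.01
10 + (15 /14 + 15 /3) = 225 /14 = 16.07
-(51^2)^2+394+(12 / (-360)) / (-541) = -109792817609 / 16230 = -6764807.00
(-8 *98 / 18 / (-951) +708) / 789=6060164 / 6753051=0.90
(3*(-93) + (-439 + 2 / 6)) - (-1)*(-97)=-2444 / 3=-814.67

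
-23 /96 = -0.24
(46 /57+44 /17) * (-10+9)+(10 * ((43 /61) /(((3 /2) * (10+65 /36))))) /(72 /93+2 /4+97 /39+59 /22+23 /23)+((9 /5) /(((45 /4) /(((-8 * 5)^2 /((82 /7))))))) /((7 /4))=10970297732162 /1199459629515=9.15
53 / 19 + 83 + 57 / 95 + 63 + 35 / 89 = 1266413 / 8455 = 149.78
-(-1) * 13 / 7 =13 / 7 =1.86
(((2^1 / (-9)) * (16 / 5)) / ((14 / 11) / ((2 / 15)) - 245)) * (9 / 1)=176 / 6475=0.03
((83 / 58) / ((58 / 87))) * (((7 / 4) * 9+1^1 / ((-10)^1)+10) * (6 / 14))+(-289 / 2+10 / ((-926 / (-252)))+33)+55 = -226941187 / 7519120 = -30.18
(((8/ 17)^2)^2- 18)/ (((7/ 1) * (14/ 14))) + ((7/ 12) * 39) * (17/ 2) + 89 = 1308723317/ 4677176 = 279.81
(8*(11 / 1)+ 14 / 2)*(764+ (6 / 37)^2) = 99365440 / 1369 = 72582.50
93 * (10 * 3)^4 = 75330000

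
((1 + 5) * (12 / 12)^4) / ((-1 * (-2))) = 3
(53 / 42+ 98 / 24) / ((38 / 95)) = 2245 / 168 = 13.36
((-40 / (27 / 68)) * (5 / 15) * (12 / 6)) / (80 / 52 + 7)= -70720 / 8991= -7.87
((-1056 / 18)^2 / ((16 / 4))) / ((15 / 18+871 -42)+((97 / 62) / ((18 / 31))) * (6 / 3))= 7744 / 7517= 1.03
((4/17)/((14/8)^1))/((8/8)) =16/119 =0.13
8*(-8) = -64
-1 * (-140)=140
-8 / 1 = -8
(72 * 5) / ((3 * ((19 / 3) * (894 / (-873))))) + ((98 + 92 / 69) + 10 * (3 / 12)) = 1415461 / 16986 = 83.33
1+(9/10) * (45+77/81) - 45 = -119/45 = -2.64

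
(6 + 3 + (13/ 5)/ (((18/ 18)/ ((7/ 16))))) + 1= 891/ 80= 11.14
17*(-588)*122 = -1219512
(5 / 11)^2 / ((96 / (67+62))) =1075 / 3872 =0.28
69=69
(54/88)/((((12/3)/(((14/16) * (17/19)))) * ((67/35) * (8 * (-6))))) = -0.00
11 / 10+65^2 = 42261 / 10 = 4226.10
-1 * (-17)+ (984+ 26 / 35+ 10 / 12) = 1002.58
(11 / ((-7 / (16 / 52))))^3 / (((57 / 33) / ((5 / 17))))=-4685120 / 243403433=-0.02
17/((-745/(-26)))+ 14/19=18828/14155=1.33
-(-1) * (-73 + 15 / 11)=-788 / 11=-71.64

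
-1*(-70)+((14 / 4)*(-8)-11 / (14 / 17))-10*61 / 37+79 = 47219 / 518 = 91.16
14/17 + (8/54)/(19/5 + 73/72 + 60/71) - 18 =-126514148/7376793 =-17.15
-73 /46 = -1.59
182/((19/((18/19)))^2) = 0.45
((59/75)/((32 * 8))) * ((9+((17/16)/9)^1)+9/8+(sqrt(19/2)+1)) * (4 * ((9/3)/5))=59 * sqrt(38)/16000+95521/1152000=0.11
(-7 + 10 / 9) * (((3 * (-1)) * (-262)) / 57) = -13886 / 171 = -81.20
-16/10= -8/5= -1.60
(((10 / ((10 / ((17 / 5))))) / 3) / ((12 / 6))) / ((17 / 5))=1 / 6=0.17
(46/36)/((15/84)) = 322/45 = 7.16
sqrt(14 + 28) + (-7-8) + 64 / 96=-43 / 3 + sqrt(42)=-7.85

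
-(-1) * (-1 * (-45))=45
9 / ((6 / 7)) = 10.50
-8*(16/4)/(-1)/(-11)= -32/11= -2.91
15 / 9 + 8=29 / 3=9.67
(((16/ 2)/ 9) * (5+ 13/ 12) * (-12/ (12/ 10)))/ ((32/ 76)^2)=-131765/ 432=-305.01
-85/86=-0.99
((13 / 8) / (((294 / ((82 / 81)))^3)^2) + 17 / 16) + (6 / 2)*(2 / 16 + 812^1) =111139283568690094505188933817 / 45596772663377048388599184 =2437.44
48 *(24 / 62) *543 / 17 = 312768 / 527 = 593.49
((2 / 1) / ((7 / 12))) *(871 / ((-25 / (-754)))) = 15761616 / 175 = 90066.38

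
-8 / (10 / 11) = -44 / 5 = -8.80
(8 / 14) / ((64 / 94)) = 0.84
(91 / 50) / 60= 91 / 3000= 0.03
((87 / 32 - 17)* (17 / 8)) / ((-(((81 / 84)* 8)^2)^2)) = 18653369 / 2176782336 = 0.01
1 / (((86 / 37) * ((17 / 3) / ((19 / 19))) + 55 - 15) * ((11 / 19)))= 2109 / 64922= 0.03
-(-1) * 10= 10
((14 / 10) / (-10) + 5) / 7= 243 / 350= 0.69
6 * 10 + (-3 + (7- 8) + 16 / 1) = 72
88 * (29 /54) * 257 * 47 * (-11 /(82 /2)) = -169540844 /1107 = -153153.43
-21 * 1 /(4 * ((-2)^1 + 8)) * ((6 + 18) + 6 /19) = -1617 /76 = -21.28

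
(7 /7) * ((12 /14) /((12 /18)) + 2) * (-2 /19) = -46 /133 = -0.35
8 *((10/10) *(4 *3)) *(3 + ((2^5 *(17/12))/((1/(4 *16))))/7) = 280544/7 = 40077.71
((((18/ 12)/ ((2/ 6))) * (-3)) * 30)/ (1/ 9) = -3645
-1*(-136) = 136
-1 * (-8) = 8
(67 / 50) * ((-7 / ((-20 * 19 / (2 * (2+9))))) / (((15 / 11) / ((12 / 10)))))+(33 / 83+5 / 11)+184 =20093249337 / 108418750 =185.33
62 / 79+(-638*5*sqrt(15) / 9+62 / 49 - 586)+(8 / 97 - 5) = -3190*sqrt(15) / 9 - 221112057 / 375487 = -1961.62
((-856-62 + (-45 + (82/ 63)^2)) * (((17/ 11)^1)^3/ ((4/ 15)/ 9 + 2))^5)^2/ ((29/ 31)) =1133136865499750204835291591867485730541507071325039499178112880859375/ 2897852931675968020566091771987539323905022811043678741320704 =391026353.72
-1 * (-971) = 971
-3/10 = -0.30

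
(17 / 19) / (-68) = -1 / 76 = -0.01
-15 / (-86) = 15 / 86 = 0.17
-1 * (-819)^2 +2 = -670759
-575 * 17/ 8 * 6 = -29325/ 4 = -7331.25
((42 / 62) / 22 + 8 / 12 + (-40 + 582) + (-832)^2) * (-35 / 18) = -49609023205 / 36828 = -1347046.36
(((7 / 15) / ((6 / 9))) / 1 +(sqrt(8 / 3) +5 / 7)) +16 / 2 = 2*sqrt(6) / 3 +659 / 70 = 11.05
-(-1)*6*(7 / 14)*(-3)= -9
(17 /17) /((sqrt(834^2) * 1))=1 /834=0.00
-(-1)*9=9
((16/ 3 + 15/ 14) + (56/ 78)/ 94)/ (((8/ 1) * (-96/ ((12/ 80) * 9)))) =-98733/ 8759296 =-0.01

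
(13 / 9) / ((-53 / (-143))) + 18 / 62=61922 / 14787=4.19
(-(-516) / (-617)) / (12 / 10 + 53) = -2580 / 167207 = -0.02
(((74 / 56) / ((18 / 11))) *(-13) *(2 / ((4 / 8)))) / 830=-5291 / 104580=-0.05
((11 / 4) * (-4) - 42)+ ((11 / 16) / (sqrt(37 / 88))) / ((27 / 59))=-53+ 649 * sqrt(814) / 7992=-50.68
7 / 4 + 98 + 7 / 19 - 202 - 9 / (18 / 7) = -8009 / 76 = -105.38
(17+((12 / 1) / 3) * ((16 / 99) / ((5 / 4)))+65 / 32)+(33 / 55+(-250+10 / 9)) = -3623249 / 15840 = -228.74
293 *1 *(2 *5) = 2930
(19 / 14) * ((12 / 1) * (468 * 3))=160056 / 7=22865.14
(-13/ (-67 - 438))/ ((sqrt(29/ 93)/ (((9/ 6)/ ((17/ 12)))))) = 234 * sqrt(2697)/ 248965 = 0.05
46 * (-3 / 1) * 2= -276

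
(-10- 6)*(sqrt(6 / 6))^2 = -16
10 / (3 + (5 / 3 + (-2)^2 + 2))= 15 / 16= 0.94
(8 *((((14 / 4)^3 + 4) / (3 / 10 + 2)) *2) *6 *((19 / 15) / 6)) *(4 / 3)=550.72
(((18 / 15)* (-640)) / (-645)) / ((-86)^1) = -128 / 9245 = -0.01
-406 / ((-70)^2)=-29 / 350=-0.08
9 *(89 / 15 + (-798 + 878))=3867 / 5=773.40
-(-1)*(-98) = -98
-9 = -9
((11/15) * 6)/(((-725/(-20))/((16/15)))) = 1408/10875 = 0.13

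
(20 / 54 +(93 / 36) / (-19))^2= 231361 / 4210704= 0.05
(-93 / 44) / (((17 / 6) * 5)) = -279 / 1870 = -0.15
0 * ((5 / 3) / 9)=0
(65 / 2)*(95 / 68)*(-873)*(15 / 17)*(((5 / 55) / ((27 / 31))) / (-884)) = 7141625 / 1729376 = 4.13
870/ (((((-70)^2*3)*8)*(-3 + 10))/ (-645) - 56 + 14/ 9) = -33669/ 51499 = -0.65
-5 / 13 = -0.38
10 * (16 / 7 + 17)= 1350 / 7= 192.86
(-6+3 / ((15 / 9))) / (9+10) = -21 / 95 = -0.22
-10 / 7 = -1.43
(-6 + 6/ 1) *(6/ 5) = 0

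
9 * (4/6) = 6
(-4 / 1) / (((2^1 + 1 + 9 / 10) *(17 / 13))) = -40 / 51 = -0.78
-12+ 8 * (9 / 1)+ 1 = 61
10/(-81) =-10/81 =-0.12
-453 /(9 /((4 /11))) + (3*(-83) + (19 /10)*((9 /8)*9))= -654893 /2640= -248.07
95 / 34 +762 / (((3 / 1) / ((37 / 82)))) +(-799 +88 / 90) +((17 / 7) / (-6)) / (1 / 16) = -301710083 / 439110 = -687.09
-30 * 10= -300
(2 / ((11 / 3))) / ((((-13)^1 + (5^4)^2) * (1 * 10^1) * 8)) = 1 / 57289760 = 0.00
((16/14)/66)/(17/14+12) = 8/6105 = 0.00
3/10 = 0.30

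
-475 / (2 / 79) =-37525 / 2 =-18762.50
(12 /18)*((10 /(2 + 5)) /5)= 4 /21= 0.19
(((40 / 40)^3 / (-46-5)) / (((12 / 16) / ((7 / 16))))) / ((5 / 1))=-7 / 3060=-0.00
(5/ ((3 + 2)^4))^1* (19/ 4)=19/ 500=0.04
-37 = -37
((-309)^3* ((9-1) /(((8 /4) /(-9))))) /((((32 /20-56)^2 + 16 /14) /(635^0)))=15489405225 /43174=358766.97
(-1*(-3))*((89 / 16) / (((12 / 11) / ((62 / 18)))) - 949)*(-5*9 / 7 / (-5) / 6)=-1609523 / 2688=-598.78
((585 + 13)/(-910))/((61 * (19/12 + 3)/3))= -828/117425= -0.01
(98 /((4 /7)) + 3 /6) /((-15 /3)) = -172 /5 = -34.40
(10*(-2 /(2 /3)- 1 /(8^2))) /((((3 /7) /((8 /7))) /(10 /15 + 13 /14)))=-64655 /504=-128.28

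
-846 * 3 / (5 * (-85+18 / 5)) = 2538 / 407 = 6.24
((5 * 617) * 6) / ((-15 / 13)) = -16042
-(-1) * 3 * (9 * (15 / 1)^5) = 20503125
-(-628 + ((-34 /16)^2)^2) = 2488767 /4096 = 607.61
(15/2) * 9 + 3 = 141/2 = 70.50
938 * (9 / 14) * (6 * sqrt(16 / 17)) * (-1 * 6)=-86832 * sqrt(17) / 17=-21059.85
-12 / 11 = -1.09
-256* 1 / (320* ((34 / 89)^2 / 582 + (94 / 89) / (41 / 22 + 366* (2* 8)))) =-594107365206 / 320119315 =-1855.89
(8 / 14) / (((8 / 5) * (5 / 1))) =1 / 14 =0.07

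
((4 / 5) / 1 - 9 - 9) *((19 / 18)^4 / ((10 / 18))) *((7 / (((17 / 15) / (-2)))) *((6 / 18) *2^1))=39226621 / 123930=316.52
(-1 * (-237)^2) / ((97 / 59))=-3313971 / 97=-34164.65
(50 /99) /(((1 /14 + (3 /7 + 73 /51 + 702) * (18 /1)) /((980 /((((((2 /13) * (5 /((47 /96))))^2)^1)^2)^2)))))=113259000151041320719599911 /107674589442303160064409600000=0.00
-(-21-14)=35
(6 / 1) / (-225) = -2 / 75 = -0.03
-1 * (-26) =26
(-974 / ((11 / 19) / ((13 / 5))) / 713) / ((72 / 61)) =-7337629 / 1411740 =-5.20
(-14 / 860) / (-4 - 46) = 7 / 21500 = 0.00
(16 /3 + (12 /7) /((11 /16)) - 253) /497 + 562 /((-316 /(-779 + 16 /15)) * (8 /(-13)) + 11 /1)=9695365786853 /187221170829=51.79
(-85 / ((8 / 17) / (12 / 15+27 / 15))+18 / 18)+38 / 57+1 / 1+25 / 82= -459187 / 984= -466.65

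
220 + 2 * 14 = 248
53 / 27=1.96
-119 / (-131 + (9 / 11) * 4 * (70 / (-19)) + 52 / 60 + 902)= -53295 / 340286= -0.16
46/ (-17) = -46/ 17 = -2.71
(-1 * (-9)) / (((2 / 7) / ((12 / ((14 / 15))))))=405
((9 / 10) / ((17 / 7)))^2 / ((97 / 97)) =3969 / 28900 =0.14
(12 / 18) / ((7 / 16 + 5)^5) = 2097152 / 14952627621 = 0.00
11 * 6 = 66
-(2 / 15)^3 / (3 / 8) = -64 / 10125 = -0.01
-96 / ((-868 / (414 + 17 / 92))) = 228630 / 4991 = 45.81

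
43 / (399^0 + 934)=43 / 935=0.05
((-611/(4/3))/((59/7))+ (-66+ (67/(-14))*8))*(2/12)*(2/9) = -262097/44604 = -5.88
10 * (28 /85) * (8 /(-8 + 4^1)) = -112 /17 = -6.59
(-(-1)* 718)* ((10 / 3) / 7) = 7180 / 21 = 341.90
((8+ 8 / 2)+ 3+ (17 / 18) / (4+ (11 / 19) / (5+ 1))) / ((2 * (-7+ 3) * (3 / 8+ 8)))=-21338 / 93867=-0.23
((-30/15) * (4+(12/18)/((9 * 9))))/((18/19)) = -18506/2187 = -8.46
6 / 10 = 3 / 5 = 0.60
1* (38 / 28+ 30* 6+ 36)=3043 / 14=217.36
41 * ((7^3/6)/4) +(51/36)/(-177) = 2489117/4248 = 585.95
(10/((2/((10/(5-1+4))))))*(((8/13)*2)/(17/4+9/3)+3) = 19.81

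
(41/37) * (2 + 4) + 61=2503/37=67.65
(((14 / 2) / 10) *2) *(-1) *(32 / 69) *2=-448 / 345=-1.30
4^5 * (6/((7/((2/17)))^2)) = 24576/14161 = 1.74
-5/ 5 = -1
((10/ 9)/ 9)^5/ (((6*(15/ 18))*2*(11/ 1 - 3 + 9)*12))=2500/ 177826004451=0.00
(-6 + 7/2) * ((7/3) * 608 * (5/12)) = -13300/9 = -1477.78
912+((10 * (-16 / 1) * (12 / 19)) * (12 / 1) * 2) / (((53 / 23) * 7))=761.65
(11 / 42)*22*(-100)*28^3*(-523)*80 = 1587643904000 / 3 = 529214634666.67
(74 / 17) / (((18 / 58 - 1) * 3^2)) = -1073 / 1530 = -0.70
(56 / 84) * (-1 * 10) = -20 / 3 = -6.67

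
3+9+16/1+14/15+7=539/15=35.93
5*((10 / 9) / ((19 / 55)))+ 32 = 8222 / 171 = 48.08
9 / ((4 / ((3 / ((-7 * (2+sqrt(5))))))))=27 / 14-27 * sqrt(5) / 28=-0.23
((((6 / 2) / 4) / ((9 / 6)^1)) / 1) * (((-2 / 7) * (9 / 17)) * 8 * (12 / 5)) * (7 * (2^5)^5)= -28991029248 / 85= -341070932.33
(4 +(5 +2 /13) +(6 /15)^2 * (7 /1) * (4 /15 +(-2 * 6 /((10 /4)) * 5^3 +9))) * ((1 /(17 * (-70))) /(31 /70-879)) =-3180779 /5096729625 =-0.00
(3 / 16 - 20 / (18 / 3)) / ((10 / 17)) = -5.35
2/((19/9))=18/19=0.95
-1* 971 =-971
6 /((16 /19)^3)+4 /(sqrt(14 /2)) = 11.56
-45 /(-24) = 15 /8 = 1.88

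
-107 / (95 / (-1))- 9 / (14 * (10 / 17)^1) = 89 / 2660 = 0.03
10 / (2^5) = 5 / 16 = 0.31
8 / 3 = 2.67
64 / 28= 16 / 7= 2.29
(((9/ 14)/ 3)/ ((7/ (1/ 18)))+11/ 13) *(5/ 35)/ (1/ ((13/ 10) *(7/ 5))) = 6481/ 29400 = 0.22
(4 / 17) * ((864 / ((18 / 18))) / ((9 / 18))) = 6912 / 17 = 406.59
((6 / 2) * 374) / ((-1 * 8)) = -561 / 4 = -140.25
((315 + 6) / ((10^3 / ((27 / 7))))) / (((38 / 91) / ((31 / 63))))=388089 / 266000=1.46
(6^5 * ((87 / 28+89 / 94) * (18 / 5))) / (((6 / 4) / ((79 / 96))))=20483199 / 329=62258.96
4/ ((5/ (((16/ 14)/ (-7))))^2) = 256/ 60025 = 0.00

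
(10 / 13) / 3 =10 / 39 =0.26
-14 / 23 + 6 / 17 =-100 / 391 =-0.26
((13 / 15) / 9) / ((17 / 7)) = 91 / 2295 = 0.04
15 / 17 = 0.88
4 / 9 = 0.44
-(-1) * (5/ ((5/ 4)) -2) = 2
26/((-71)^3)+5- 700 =-248748171/357911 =-695.00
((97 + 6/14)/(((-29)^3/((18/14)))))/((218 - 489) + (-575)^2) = -341/21932954533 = -0.00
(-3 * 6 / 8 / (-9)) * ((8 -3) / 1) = 5 / 4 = 1.25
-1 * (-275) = 275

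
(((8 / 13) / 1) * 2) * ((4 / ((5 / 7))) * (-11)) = -75.82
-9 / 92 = -0.10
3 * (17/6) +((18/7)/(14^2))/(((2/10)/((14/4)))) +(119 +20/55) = 276169/2156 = 128.09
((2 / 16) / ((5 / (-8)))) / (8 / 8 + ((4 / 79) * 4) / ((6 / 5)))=-237 / 1385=-0.17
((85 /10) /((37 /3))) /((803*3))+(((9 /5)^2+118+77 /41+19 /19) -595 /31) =198112062047 /1888134050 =104.92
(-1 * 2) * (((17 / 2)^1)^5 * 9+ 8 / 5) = -63893821 / 80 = -798672.76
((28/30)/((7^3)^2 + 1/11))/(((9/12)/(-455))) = -14014/2911815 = -0.00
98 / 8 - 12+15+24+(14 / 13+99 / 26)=2295 / 52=44.13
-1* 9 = -9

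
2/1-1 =1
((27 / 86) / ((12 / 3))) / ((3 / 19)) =171 / 344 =0.50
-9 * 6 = -54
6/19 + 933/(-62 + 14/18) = -8223/551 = -14.92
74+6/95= 7036/95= 74.06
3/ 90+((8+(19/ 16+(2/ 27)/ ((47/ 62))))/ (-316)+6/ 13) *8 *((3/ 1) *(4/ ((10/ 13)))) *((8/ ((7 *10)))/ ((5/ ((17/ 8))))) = 620571361/ 233919000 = 2.65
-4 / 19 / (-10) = 2 / 95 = 0.02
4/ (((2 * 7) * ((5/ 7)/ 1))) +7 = 7.40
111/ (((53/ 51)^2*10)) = 288711/ 28090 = 10.28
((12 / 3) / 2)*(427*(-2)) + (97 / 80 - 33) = -1739.79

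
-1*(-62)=62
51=51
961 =961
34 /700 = 17 /350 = 0.05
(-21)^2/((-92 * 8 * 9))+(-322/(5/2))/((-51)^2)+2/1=18032131/9571680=1.88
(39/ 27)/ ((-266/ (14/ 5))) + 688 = 588227/ 855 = 687.98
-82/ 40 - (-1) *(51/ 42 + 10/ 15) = -71/ 420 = -0.17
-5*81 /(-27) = 15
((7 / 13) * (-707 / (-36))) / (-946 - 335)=-707 / 85644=-0.01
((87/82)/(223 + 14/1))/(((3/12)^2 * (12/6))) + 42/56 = 10181/12956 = 0.79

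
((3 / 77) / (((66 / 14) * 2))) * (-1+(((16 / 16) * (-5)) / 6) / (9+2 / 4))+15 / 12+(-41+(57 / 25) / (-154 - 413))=-1727551249 / 43451100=-39.76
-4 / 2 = -2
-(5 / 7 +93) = -656 / 7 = -93.71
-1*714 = -714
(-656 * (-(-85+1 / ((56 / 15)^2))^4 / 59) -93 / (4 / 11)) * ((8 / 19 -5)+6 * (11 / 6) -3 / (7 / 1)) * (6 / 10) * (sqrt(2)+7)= 493260353820542182493454447 * sqrt(2) / 237168982475407360+493260353820542182493454447 / 33881283210772480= 17499750243.81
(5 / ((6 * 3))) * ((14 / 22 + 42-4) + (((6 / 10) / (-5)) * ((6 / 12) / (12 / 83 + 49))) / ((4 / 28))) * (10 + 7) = 1473212809 / 8076420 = 182.41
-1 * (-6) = 6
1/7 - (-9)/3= 22/7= 3.14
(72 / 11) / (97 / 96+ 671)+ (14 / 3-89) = -179518943 / 2128929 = -84.32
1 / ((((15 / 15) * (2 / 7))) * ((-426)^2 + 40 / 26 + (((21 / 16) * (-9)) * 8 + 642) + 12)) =91 / 4732963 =0.00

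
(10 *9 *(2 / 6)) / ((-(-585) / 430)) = 860 / 39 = 22.05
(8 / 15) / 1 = 8 / 15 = 0.53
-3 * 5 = -15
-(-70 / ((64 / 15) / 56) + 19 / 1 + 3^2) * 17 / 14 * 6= 6489.75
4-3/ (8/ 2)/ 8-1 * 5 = -1.09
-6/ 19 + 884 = 16790/ 19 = 883.68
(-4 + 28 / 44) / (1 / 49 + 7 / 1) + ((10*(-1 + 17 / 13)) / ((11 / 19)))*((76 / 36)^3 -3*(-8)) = 6350189399 / 35860968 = 177.08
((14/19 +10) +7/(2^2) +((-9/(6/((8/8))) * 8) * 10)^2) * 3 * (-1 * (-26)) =42718611/38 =1124173.97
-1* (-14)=14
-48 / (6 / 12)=-96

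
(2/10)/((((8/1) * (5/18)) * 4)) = 9/400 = 0.02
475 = 475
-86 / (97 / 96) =-8256 / 97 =-85.11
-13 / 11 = -1.18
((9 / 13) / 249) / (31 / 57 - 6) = -171 / 335569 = -0.00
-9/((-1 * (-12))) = -0.75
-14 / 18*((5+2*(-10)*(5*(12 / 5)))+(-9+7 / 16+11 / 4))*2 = 26971 / 72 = 374.60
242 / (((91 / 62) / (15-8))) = 15004 / 13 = 1154.15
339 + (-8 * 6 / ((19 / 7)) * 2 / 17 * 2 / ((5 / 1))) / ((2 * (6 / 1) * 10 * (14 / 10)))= 547477 / 1615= 339.00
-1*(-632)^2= -399424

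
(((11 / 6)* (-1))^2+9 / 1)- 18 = -203 / 36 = -5.64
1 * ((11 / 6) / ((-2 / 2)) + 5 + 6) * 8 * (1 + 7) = 1760 / 3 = 586.67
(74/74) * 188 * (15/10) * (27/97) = 78.49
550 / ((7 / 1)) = 550 / 7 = 78.57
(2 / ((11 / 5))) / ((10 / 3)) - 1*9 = -96 / 11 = -8.73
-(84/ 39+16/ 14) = -300/ 91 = -3.30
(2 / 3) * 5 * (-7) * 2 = -140 / 3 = -46.67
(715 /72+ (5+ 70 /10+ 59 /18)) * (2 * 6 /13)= 605 /26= 23.27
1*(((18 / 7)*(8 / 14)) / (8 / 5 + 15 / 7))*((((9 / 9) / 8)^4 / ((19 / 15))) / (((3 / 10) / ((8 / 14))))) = 1125 / 7805504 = 0.00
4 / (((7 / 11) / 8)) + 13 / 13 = 359 / 7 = 51.29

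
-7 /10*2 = -7 /5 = -1.40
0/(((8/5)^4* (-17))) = 0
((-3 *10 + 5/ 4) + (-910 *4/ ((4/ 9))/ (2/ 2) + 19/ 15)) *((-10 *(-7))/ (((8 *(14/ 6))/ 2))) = -493049/ 8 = -61631.12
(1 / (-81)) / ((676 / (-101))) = 101 / 54756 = 0.00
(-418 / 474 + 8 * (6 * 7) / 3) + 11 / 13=344962 / 3081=111.96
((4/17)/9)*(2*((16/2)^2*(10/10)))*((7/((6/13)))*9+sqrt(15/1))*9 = 512*sqrt(15)/17+69888/17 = 4227.70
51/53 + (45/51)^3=429438/260389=1.65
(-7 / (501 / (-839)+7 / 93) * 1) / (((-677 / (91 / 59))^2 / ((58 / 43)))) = 131166742161 / 1396778655634520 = 0.00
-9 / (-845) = 9 / 845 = 0.01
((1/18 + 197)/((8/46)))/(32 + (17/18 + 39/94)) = 3834307/112888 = 33.97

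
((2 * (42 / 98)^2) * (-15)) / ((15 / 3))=-54 / 49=-1.10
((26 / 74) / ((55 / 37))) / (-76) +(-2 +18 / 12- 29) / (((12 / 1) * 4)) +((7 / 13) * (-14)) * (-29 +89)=-590687171 / 1304160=-452.93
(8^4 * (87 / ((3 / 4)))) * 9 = 4276224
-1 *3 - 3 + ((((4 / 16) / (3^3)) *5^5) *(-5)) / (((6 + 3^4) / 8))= -45344 / 2349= -19.30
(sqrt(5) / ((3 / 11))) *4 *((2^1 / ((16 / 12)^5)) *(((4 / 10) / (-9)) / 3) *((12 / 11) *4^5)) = -576 *sqrt(5) / 5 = -257.60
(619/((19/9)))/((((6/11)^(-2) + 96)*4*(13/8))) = 401112/883519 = 0.45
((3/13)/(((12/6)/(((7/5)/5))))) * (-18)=-189/325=-0.58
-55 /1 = -55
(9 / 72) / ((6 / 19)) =19 / 48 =0.40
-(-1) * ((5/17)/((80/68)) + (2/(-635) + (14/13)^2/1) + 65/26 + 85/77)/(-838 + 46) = -165612481/26177991840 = -0.01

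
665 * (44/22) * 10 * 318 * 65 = 274911000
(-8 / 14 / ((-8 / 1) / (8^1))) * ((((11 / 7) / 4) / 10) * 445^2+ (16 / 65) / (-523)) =14810090829 / 3331510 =4445.46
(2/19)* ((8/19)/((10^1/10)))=16/361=0.04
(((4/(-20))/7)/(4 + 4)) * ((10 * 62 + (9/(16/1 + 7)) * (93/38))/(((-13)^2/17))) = -1318027/5908240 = -0.22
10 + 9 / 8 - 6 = 41 / 8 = 5.12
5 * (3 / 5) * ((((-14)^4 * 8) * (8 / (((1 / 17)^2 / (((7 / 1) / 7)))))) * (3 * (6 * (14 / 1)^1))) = 537170006016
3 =3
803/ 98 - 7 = 117/ 98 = 1.19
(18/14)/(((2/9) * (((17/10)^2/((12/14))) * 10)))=2430/14161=0.17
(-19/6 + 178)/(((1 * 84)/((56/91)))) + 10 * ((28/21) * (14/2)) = 77489/819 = 94.61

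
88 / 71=1.24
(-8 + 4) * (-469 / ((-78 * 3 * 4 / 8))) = -1876 / 117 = -16.03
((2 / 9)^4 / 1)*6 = 32 / 2187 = 0.01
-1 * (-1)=1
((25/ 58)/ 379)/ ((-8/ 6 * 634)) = -75/ 55746352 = -0.00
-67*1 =-67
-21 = -21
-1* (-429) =429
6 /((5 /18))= 108 /5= 21.60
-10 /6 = -5 /3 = -1.67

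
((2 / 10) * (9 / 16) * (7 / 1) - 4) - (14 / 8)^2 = -251 / 40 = -6.28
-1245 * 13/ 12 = -5395/ 4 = -1348.75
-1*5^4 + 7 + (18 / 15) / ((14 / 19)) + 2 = -21503 / 35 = -614.37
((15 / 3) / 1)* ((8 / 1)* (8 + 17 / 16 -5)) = 325 / 2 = 162.50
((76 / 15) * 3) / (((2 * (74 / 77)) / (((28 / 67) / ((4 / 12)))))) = 122892 / 12395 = 9.91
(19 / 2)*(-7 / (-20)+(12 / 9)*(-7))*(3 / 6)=-10241 / 240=-42.67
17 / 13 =1.31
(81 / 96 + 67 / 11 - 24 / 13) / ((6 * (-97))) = -23285 / 2663232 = -0.01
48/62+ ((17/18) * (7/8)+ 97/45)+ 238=5395997/22320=241.76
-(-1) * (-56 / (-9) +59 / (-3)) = -121 / 9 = -13.44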